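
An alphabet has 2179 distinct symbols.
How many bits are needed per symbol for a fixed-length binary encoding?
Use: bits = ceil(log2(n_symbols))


log2(2179) = 11.0895
Bracket: 2^11 = 2048 < 2179 <= 2^12 = 4096
So ceil(log2(2179)) = 12

bits = ceil(log2(2179)) = ceil(11.0895) = 12 bits


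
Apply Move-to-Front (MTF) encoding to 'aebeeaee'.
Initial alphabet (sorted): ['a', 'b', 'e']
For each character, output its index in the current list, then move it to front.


MTF encoding:
'a': index 0 in ['a', 'b', 'e'] -> ['a', 'b', 'e']
'e': index 2 in ['a', 'b', 'e'] -> ['e', 'a', 'b']
'b': index 2 in ['e', 'a', 'b'] -> ['b', 'e', 'a']
'e': index 1 in ['b', 'e', 'a'] -> ['e', 'b', 'a']
'e': index 0 in ['e', 'b', 'a'] -> ['e', 'b', 'a']
'a': index 2 in ['e', 'b', 'a'] -> ['a', 'e', 'b']
'e': index 1 in ['a', 'e', 'b'] -> ['e', 'a', 'b']
'e': index 0 in ['e', 'a', 'b'] -> ['e', 'a', 'b']


Output: [0, 2, 2, 1, 0, 2, 1, 0]


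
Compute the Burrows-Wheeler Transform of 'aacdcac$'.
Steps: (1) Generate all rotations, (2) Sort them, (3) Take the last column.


Rotations (sorted):
  0: $aacdcac -> last char: c
  1: aacdcac$ -> last char: $
  2: ac$aacdc -> last char: c
  3: acdcac$a -> last char: a
  4: c$aacdca -> last char: a
  5: cac$aacd -> last char: d
  6: cdcac$aa -> last char: a
  7: dcac$aac -> last char: c


BWT = c$caadac


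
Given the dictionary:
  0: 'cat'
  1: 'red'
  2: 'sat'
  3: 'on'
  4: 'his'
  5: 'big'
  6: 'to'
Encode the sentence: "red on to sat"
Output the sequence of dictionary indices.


Look up each word in the dictionary:
  'red' -> 1
  'on' -> 3
  'to' -> 6
  'sat' -> 2

Encoded: [1, 3, 6, 2]


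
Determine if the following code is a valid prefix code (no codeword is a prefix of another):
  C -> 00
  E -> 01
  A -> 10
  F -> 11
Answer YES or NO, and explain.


Checking each pair (does one codeword prefix another?):
  C='00' vs E='01': no prefix
  C='00' vs A='10': no prefix
  C='00' vs F='11': no prefix
  E='01' vs C='00': no prefix
  E='01' vs A='10': no prefix
  E='01' vs F='11': no prefix
  A='10' vs C='00': no prefix
  A='10' vs E='01': no prefix
  A='10' vs F='11': no prefix
  F='11' vs C='00': no prefix
  F='11' vs E='01': no prefix
  F='11' vs A='10': no prefix
No violation found over all pairs.

YES -- this is a valid prefix code. No codeword is a prefix of any other codeword.


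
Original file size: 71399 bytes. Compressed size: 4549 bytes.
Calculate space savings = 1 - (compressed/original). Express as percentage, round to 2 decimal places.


ratio = compressed/original = 4549/71399 = 0.063712
savings = 1 - ratio = 1 - 0.063712 = 0.936288
as a percentage: 0.936288 * 100 = 93.63%

Space savings = 1 - 4549/71399 = 93.63%


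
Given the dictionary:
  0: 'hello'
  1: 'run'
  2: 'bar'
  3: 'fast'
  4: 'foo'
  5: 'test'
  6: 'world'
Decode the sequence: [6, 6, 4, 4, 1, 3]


Look up each index in the dictionary:
  6 -> 'world'
  6 -> 'world'
  4 -> 'foo'
  4 -> 'foo'
  1 -> 'run'
  3 -> 'fast'

Decoded: "world world foo foo run fast"


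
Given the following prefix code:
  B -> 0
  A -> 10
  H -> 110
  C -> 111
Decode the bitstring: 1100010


Decoding step by step:
Bits 110 -> H
Bits 0 -> B
Bits 0 -> B
Bits 10 -> A


Decoded message: HBBA


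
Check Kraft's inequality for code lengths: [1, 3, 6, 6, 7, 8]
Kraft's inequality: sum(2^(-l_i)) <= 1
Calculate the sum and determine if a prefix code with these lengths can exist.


Sum = 2^(-1) + 2^(-3) + 2^(-6) + 2^(-6) + 2^(-7) + 2^(-8)
    = 0.5 + 0.125 + 0.015625 + 0.015625 + 0.0078125 + 0.00390625
    = 171/256 = 0.66796875
Since 0.66796875 <= 1, Kraft's inequality IS satisfied.
A prefix code with these lengths CAN exist.

Kraft sum = 0.66796875. Satisfied.


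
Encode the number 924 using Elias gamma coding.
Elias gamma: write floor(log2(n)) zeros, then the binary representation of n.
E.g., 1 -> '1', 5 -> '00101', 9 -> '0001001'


num_bits = floor(log2(924)) + 1 = 10
leading_zeros = num_bits - 1 = 9
binary(924) = 1110011100

Elias gamma(924) = '000000000' + '1110011100' = 0000000001110011100 (19 bits)


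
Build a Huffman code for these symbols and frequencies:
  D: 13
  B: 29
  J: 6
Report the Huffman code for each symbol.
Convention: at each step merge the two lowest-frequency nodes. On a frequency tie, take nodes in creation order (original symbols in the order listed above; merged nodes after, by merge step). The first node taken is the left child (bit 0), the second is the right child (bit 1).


Huffman tree construction:
Step 1: Merge J(6) + D(13) = 19
Step 2: Merge (J+D)(19) + B(29) = 48
Read each symbol's code off the tree from the root (left child = 0, right child = 1).

Codes:
  D: 01 (length 2)
  B: 1 (length 1)
  J: 00 (length 2)
Average code length: 67/48 = 1.3958 bits/symbol


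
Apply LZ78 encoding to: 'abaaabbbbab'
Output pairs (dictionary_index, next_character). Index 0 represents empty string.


LZ78 encoding steps:
Dictionary: {0: ''}
Step 1: w='' (idx 0), next='a' -> output (0, 'a'), add 'a' as idx 1
Step 2: w='' (idx 0), next='b' -> output (0, 'b'), add 'b' as idx 2
Step 3: w='a' (idx 1), next='a' -> output (1, 'a'), add 'aa' as idx 3
Step 4: w='a' (idx 1), next='b' -> output (1, 'b'), add 'ab' as idx 4
Step 5: w='b' (idx 2), next='b' -> output (2, 'b'), add 'bb' as idx 5
Step 6: w='b' (idx 2), next='a' -> output (2, 'a'), add 'ba' as idx 6
Step 7: w='b' (idx 2), end of input -> output (2, '')


Encoded: [(0, 'a'), (0, 'b'), (1, 'a'), (1, 'b'), (2, 'b'), (2, 'a'), (2, '')]


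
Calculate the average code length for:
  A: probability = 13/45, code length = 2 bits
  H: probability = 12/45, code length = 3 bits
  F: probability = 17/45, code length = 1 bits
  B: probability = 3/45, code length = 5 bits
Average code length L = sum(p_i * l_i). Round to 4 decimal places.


Weighted contributions p_i * l_i:
  A: (13/45) * 2 = 26/45
  H: (12/45) * 3 = 36/45
  F: (17/45) * 1 = 17/45
  B: (3/45) * 5 = 15/45
Sum = (26 + 36 + 17 + 15)/45 = 94/45

L = 94/45 = 2.0889 bits/symbol


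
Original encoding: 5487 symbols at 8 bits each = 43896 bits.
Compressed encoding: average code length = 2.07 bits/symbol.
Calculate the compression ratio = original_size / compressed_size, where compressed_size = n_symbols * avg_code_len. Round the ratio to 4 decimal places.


original_size = n_symbols * orig_bits = 5487 * 8 = 43896 bits
compressed_size = n_symbols * avg_code_len = 5487 * 2.07 = 11358.09 bits
ratio = original_size / compressed_size = 43896 / 11358.09 = 3.8647

Compression ratio = 3.8647


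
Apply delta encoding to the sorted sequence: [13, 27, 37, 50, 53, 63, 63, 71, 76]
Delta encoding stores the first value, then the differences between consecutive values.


First value: 13
Deltas:
  27 - 13 = 14
  37 - 27 = 10
  50 - 37 = 13
  53 - 50 = 3
  63 - 53 = 10
  63 - 63 = 0
  71 - 63 = 8
  76 - 71 = 5


Delta encoded: [13, 14, 10, 13, 3, 10, 0, 8, 5]


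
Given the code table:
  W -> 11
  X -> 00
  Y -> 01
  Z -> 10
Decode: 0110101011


Decoding:
01 -> Y
10 -> Z
10 -> Z
10 -> Z
11 -> W


Result: YZZZW


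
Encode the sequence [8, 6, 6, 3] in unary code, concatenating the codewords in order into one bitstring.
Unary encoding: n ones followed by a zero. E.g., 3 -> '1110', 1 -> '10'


Encode each number as n ones followed by a terminating 0:
  8 -> 111111110 (9 bits)
  6 -> 1111110 (7 bits)
  6 -> 1111110 (7 bits)
  3 -> 1110 (4 bits)
Total length = 9 + 7 + 7 + 4 = 27 bits.

Unary([8, 6, 6, 3]) = 111111110111111011111101110 (27 bits)


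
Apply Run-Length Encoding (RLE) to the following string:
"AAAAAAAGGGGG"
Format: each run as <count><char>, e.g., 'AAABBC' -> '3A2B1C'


Scanning runs left to right:
  i=0: run of 'A' x 7 -> '7A'
  i=7: run of 'G' x 5 -> '5G'

RLE = 7A5G


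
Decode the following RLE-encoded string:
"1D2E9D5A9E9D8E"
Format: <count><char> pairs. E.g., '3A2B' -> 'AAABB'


Expanding each <count><char> pair:
  1D -> 'D'
  2E -> 'EE'
  9D -> 'DDDDDDDDD'
  5A -> 'AAAAA'
  9E -> 'EEEEEEEEE'
  9D -> 'DDDDDDDDD'
  8E -> 'EEEEEEEE'

Decoded = DEEDDDDDDDDDAAAAAEEEEEEEEEDDDDDDDDDEEEEEEEE


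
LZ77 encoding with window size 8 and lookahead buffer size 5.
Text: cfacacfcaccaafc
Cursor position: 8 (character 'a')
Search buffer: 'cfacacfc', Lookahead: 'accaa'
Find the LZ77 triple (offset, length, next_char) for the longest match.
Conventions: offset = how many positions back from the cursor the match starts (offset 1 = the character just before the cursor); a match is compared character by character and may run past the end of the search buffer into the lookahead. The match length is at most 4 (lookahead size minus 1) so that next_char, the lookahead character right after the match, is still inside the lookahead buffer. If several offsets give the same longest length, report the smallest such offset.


Try each offset into the search buffer:
  offset=1 (pos 7, char 'c'): match length 0
  offset=2 (pos 6, char 'f'): match length 0
  offset=3 (pos 5, char 'c'): match length 0
  offset=4 (pos 4, char 'a'): match length 2
  offset=5 (pos 3, char 'c'): match length 0
  offset=6 (pos 2, char 'a'): match length 2
  offset=7 (pos 1, char 'f'): match length 0
  offset=8 (pos 0, char 'c'): match length 0
Longest match has length 2, found at offsets 4, 6; take the smallest, offset 4.
next_char = character at position 8 + 2 = 10 -> 'c'

Best match: offset=4, length=2 (matching 'ac' starting at position 4)
LZ77 triple: (4, 2, 'c')


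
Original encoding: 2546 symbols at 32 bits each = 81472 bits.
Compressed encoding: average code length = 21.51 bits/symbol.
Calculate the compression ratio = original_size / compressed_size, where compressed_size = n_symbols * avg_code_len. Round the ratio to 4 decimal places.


original_size = n_symbols * orig_bits = 2546 * 32 = 81472 bits
compressed_size = n_symbols * avg_code_len = 2546 * 21.51 = 54764.46 bits
ratio = original_size / compressed_size = 81472 / 54764.46 = 1.4877

Compression ratio = 1.4877


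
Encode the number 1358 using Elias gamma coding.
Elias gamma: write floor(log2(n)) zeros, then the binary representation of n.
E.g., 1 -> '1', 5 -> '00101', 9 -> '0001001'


num_bits = floor(log2(1358)) + 1 = 11
leading_zeros = num_bits - 1 = 10
binary(1358) = 10101001110

Elias gamma(1358) = '0000000000' + '10101001110' = 000000000010101001110 (21 bits)


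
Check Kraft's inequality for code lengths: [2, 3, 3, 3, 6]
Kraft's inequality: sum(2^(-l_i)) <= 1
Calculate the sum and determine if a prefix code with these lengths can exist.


Sum = 2^(-2) + 2^(-3) + 2^(-3) + 2^(-3) + 2^(-6)
    = 0.25 + 0.125 + 0.125 + 0.125 + 0.015625
    = 41/64 = 0.640625
Since 0.640625 <= 1, Kraft's inequality IS satisfied.
A prefix code with these lengths CAN exist.

Kraft sum = 0.640625. Satisfied.


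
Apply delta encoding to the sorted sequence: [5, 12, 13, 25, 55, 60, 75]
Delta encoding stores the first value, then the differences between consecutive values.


First value: 5
Deltas:
  12 - 5 = 7
  13 - 12 = 1
  25 - 13 = 12
  55 - 25 = 30
  60 - 55 = 5
  75 - 60 = 15


Delta encoded: [5, 7, 1, 12, 30, 5, 15]


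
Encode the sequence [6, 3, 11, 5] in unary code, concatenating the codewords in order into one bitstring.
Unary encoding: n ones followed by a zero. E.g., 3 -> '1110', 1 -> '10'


Encode each number as n ones followed by a terminating 0:
  6 -> 1111110 (7 bits)
  3 -> 1110 (4 bits)
  11 -> 111111111110 (12 bits)
  5 -> 111110 (6 bits)
Total length = 7 + 4 + 12 + 6 = 29 bits.

Unary([6, 3, 11, 5]) = 11111101110111111111110111110 (29 bits)


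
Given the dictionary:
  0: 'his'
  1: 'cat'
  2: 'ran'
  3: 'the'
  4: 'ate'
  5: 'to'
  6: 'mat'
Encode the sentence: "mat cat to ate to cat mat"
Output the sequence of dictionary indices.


Look up each word in the dictionary:
  'mat' -> 6
  'cat' -> 1
  'to' -> 5
  'ate' -> 4
  'to' -> 5
  'cat' -> 1
  'mat' -> 6

Encoded: [6, 1, 5, 4, 5, 1, 6]


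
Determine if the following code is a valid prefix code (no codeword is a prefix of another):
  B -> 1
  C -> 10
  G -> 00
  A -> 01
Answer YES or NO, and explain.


Checking each pair (does one codeword prefix another?):
  B='1' vs C='10': prefix -- VIOLATION

NO -- this is NOT a valid prefix code. B (1) is a prefix of C (10).


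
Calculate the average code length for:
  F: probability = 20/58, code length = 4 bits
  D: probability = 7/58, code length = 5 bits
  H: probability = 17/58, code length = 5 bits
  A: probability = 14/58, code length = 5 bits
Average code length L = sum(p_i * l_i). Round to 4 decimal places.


Weighted contributions p_i * l_i:
  F: (20/58) * 4 = 80/58
  D: (7/58) * 5 = 35/58
  H: (17/58) * 5 = 85/58
  A: (14/58) * 5 = 70/58
Sum = (80 + 35 + 85 + 70)/58 = 270/58

L = 270/58 = 4.6552 bits/symbol


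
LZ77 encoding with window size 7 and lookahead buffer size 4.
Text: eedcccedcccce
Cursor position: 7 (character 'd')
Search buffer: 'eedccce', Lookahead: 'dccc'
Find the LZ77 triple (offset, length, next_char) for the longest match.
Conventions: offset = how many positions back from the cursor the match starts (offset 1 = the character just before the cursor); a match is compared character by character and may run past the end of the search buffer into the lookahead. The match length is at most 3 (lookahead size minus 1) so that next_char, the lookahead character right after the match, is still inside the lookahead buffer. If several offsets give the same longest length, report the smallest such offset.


Try each offset into the search buffer:
  offset=1 (pos 6, char 'e'): match length 0
  offset=2 (pos 5, char 'c'): match length 0
  offset=3 (pos 4, char 'c'): match length 0
  offset=4 (pos 3, char 'c'): match length 0
  offset=5 (pos 2, char 'd'): match length 3
  offset=6 (pos 1, char 'e'): match length 0
  offset=7 (pos 0, char 'e'): match length 0
Longest match has length 3 at offset 5.
next_char = character at position 7 + 3 = 10 -> 'c'

Best match: offset=5, length=3 (matching 'dcc' starting at position 2)
LZ77 triple: (5, 3, 'c')


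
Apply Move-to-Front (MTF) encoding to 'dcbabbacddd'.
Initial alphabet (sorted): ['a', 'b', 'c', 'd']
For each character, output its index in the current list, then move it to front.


MTF encoding:
'd': index 3 in ['a', 'b', 'c', 'd'] -> ['d', 'a', 'b', 'c']
'c': index 3 in ['d', 'a', 'b', 'c'] -> ['c', 'd', 'a', 'b']
'b': index 3 in ['c', 'd', 'a', 'b'] -> ['b', 'c', 'd', 'a']
'a': index 3 in ['b', 'c', 'd', 'a'] -> ['a', 'b', 'c', 'd']
'b': index 1 in ['a', 'b', 'c', 'd'] -> ['b', 'a', 'c', 'd']
'b': index 0 in ['b', 'a', 'c', 'd'] -> ['b', 'a', 'c', 'd']
'a': index 1 in ['b', 'a', 'c', 'd'] -> ['a', 'b', 'c', 'd']
'c': index 2 in ['a', 'b', 'c', 'd'] -> ['c', 'a', 'b', 'd']
'd': index 3 in ['c', 'a', 'b', 'd'] -> ['d', 'c', 'a', 'b']
'd': index 0 in ['d', 'c', 'a', 'b'] -> ['d', 'c', 'a', 'b']
'd': index 0 in ['d', 'c', 'a', 'b'] -> ['d', 'c', 'a', 'b']


Output: [3, 3, 3, 3, 1, 0, 1, 2, 3, 0, 0]


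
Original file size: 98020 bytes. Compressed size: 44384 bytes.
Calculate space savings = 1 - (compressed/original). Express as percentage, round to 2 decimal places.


ratio = compressed/original = 44384/98020 = 0.452806
savings = 1 - ratio = 1 - 0.452806 = 0.547194
as a percentage: 0.547194 * 100 = 54.72%

Space savings = 1 - 44384/98020 = 54.72%


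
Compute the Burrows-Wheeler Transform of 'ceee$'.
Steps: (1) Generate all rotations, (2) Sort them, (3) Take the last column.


Rotations (sorted):
  0: $ceee -> last char: e
  1: ceee$ -> last char: $
  2: e$cee -> last char: e
  3: ee$ce -> last char: e
  4: eee$c -> last char: c


BWT = e$eec


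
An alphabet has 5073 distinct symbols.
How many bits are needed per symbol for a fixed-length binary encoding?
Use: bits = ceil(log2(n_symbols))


log2(5073) = 12.3086
Bracket: 2^12 = 4096 < 5073 <= 2^13 = 8192
So ceil(log2(5073)) = 13

bits = ceil(log2(5073)) = ceil(12.3086) = 13 bits


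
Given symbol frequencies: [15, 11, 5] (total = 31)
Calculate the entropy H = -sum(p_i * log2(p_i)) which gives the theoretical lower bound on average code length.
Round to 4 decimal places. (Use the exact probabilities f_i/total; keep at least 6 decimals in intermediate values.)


Per-symbol terms -p_i * log2(p_i) with p_i = f_i/31:
  p = 15/31 = 0.483871: log2(p) = -1.047306, -p*log2(p) = 0.506761
  p = 11/31 = 0.354839: log2(p) = -1.494765, -p*log2(p) = 0.530400
  p = 5/31 = 0.161290: log2(p) = -2.632268, -p*log2(p) = 0.424559
H = 0.506761 + 0.530400 + 0.424559 = 1.461720

H = 1.4617 bits/symbol


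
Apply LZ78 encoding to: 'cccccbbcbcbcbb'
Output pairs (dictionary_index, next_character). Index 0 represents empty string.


LZ78 encoding steps:
Dictionary: {0: ''}
Step 1: w='' (idx 0), next='c' -> output (0, 'c'), add 'c' as idx 1
Step 2: w='c' (idx 1), next='c' -> output (1, 'c'), add 'cc' as idx 2
Step 3: w='cc' (idx 2), next='b' -> output (2, 'b'), add 'ccb' as idx 3
Step 4: w='' (idx 0), next='b' -> output (0, 'b'), add 'b' as idx 4
Step 5: w='c' (idx 1), next='b' -> output (1, 'b'), add 'cb' as idx 5
Step 6: w='cb' (idx 5), next='c' -> output (5, 'c'), add 'cbc' as idx 6
Step 7: w='b' (idx 4), next='b' -> output (4, 'b'), add 'bb' as idx 7


Encoded: [(0, 'c'), (1, 'c'), (2, 'b'), (0, 'b'), (1, 'b'), (5, 'c'), (4, 'b')]


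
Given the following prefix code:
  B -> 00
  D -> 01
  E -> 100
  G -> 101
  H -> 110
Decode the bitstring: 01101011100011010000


Decoding step by step:
Bits 01 -> D
Bits 101 -> G
Bits 01 -> D
Bits 110 -> H
Bits 00 -> B
Bits 110 -> H
Bits 100 -> E
Bits 00 -> B


Decoded message: DGDHBHEB


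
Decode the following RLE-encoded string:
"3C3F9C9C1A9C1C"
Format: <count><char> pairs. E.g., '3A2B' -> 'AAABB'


Expanding each <count><char> pair:
  3C -> 'CCC'
  3F -> 'FFF'
  9C -> 'CCCCCCCCC'
  9C -> 'CCCCCCCCC'
  1A -> 'A'
  9C -> 'CCCCCCCCC'
  1C -> 'C'

Decoded = CCCFFFCCCCCCCCCCCCCCCCCCACCCCCCCCCC


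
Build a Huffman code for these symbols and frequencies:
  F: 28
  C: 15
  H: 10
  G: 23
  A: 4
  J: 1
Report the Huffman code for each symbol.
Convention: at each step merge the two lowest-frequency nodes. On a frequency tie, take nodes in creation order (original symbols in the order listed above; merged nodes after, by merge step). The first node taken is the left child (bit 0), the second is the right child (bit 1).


Huffman tree construction:
Step 1: Merge J(1) + A(4) = 5
Step 2: Merge (J+A)(5) + H(10) = 15
Step 3: Merge C(15) + ((J+A)+H)(15) = 30
Step 4: Merge G(23) + F(28) = 51
Step 5: Merge (C+((J+A)+H))(30) + (G+F)(51) = 81
Read each symbol's code off the tree from the root (left child = 0, right child = 1).

Codes:
  F: 11 (length 2)
  C: 00 (length 2)
  H: 011 (length 3)
  G: 10 (length 2)
  A: 0101 (length 4)
  J: 0100 (length 4)
Average code length: 182/81 = 2.2469 bits/symbol


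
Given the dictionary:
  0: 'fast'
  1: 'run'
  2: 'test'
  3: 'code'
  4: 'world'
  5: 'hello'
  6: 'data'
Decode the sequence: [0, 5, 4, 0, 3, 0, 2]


Look up each index in the dictionary:
  0 -> 'fast'
  5 -> 'hello'
  4 -> 'world'
  0 -> 'fast'
  3 -> 'code'
  0 -> 'fast'
  2 -> 'test'

Decoded: "fast hello world fast code fast test"


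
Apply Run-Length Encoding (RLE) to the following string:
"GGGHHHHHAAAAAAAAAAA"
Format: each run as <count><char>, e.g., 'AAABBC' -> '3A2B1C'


Scanning runs left to right:
  i=0: run of 'G' x 3 -> '3G'
  i=3: run of 'H' x 5 -> '5H'
  i=8: run of 'A' x 11 -> '11A'

RLE = 3G5H11A


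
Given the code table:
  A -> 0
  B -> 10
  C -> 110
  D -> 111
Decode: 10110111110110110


Decoding:
10 -> B
110 -> C
111 -> D
110 -> C
110 -> C
110 -> C


Result: BCDCCC


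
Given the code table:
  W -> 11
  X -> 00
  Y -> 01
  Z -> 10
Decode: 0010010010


Decoding:
00 -> X
10 -> Z
01 -> Y
00 -> X
10 -> Z


Result: XZYXZ


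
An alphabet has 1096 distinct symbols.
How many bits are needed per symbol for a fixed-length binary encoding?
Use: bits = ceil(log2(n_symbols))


log2(1096) = 10.098
Bracket: 2^10 = 1024 < 1096 <= 2^11 = 2048
So ceil(log2(1096)) = 11

bits = ceil(log2(1096)) = ceil(10.098) = 11 bits


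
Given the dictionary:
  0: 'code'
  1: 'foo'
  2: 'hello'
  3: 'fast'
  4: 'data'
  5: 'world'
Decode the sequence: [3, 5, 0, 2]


Look up each index in the dictionary:
  3 -> 'fast'
  5 -> 'world'
  0 -> 'code'
  2 -> 'hello'

Decoded: "fast world code hello"


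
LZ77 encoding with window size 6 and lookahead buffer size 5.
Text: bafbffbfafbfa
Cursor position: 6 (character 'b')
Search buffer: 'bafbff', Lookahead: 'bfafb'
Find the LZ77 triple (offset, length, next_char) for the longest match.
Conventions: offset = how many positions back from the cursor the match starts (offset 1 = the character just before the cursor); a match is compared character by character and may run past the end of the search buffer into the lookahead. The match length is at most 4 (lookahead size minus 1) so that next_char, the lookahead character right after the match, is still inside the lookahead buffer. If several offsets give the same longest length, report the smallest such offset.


Try each offset into the search buffer:
  offset=1 (pos 5, char 'f'): match length 0
  offset=2 (pos 4, char 'f'): match length 0
  offset=3 (pos 3, char 'b'): match length 2
  offset=4 (pos 2, char 'f'): match length 0
  offset=5 (pos 1, char 'a'): match length 0
  offset=6 (pos 0, char 'b'): match length 1
Longest match has length 2 at offset 3.
next_char = character at position 6 + 2 = 8 -> 'a'

Best match: offset=3, length=2 (matching 'bf' starting at position 3)
LZ77 triple: (3, 2, 'a')


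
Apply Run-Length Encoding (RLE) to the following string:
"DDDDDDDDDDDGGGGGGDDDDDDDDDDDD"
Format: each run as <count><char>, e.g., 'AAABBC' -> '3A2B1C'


Scanning runs left to right:
  i=0: run of 'D' x 11 -> '11D'
  i=11: run of 'G' x 6 -> '6G'
  i=17: run of 'D' x 12 -> '12D'

RLE = 11D6G12D


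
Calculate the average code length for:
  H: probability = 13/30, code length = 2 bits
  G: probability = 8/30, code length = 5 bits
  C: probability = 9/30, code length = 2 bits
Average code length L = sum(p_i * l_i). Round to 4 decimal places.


Weighted contributions p_i * l_i:
  H: (13/30) * 2 = 26/30
  G: (8/30) * 5 = 40/30
  C: (9/30) * 2 = 18/30
Sum = (26 + 40 + 18)/30 = 84/30

L = 84/30 = 2.8000 bits/symbol


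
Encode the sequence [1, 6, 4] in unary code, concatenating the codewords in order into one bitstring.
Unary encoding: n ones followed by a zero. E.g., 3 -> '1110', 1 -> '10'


Encode each number as n ones followed by a terminating 0:
  1 -> 10 (2 bits)
  6 -> 1111110 (7 bits)
  4 -> 11110 (5 bits)
Total length = 2 + 7 + 5 = 14 bits.

Unary([1, 6, 4]) = 10111111011110 (14 bits)


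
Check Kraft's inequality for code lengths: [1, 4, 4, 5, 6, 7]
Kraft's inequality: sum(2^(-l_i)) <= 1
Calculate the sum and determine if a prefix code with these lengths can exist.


Sum = 2^(-1) + 2^(-4) + 2^(-4) + 2^(-5) + 2^(-6) + 2^(-7)
    = 0.5 + 0.0625 + 0.0625 + 0.03125 + 0.015625 + 0.0078125
    = 87/128 = 0.6796875
Since 0.6796875 <= 1, Kraft's inequality IS satisfied.
A prefix code with these lengths CAN exist.

Kraft sum = 0.6796875. Satisfied.


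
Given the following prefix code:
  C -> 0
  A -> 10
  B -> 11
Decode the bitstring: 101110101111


Decoding step by step:
Bits 10 -> A
Bits 11 -> B
Bits 10 -> A
Bits 10 -> A
Bits 11 -> B
Bits 11 -> B


Decoded message: ABAABB


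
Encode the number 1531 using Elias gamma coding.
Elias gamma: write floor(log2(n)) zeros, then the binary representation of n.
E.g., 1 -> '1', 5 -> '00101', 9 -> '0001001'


num_bits = floor(log2(1531)) + 1 = 11
leading_zeros = num_bits - 1 = 10
binary(1531) = 10111111011

Elias gamma(1531) = '0000000000' + '10111111011' = 000000000010111111011 (21 bits)


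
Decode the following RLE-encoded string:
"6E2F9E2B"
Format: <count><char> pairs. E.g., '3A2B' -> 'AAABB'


Expanding each <count><char> pair:
  6E -> 'EEEEEE'
  2F -> 'FF'
  9E -> 'EEEEEEEEE'
  2B -> 'BB'

Decoded = EEEEEEFFEEEEEEEEEBB


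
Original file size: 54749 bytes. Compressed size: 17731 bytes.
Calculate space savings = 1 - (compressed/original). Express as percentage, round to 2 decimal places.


ratio = compressed/original = 17731/54749 = 0.32386
savings = 1 - ratio = 1 - 0.32386 = 0.67614
as a percentage: 0.67614 * 100 = 67.61%

Space savings = 1 - 17731/54749 = 67.61%


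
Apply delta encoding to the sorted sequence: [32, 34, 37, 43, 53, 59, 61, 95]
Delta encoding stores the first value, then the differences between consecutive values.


First value: 32
Deltas:
  34 - 32 = 2
  37 - 34 = 3
  43 - 37 = 6
  53 - 43 = 10
  59 - 53 = 6
  61 - 59 = 2
  95 - 61 = 34


Delta encoded: [32, 2, 3, 6, 10, 6, 2, 34]


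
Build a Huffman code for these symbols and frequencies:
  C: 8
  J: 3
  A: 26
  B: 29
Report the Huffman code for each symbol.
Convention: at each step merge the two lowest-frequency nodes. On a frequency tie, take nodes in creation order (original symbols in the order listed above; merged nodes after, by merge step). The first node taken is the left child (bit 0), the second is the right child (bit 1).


Huffman tree construction:
Step 1: Merge J(3) + C(8) = 11
Step 2: Merge (J+C)(11) + A(26) = 37
Step 3: Merge B(29) + ((J+C)+A)(37) = 66
Read each symbol's code off the tree from the root (left child = 0, right child = 1).

Codes:
  C: 101 (length 3)
  J: 100 (length 3)
  A: 11 (length 2)
  B: 0 (length 1)
Average code length: 114/66 = 1.7273 bits/symbol


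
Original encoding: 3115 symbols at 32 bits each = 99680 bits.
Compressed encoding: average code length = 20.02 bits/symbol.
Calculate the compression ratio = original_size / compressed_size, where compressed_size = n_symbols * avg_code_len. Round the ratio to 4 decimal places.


original_size = n_symbols * orig_bits = 3115 * 32 = 99680 bits
compressed_size = n_symbols * avg_code_len = 3115 * 20.02 = 62362.3 bits
ratio = original_size / compressed_size = 99680 / 62362.3 = 1.5984

Compression ratio = 1.5984


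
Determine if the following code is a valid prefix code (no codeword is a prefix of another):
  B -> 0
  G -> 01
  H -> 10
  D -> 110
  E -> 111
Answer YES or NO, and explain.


Checking each pair (does one codeword prefix another?):
  B='0' vs G='01': prefix -- VIOLATION

NO -- this is NOT a valid prefix code. B (0) is a prefix of G (01).


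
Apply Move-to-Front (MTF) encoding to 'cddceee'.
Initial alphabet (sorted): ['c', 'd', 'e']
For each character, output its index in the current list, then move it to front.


MTF encoding:
'c': index 0 in ['c', 'd', 'e'] -> ['c', 'd', 'e']
'd': index 1 in ['c', 'd', 'e'] -> ['d', 'c', 'e']
'd': index 0 in ['d', 'c', 'e'] -> ['d', 'c', 'e']
'c': index 1 in ['d', 'c', 'e'] -> ['c', 'd', 'e']
'e': index 2 in ['c', 'd', 'e'] -> ['e', 'c', 'd']
'e': index 0 in ['e', 'c', 'd'] -> ['e', 'c', 'd']
'e': index 0 in ['e', 'c', 'd'] -> ['e', 'c', 'd']


Output: [0, 1, 0, 1, 2, 0, 0]


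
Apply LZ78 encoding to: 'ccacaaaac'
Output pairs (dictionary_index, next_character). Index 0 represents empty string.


LZ78 encoding steps:
Dictionary: {0: ''}
Step 1: w='' (idx 0), next='c' -> output (0, 'c'), add 'c' as idx 1
Step 2: w='c' (idx 1), next='a' -> output (1, 'a'), add 'ca' as idx 2
Step 3: w='ca' (idx 2), next='a' -> output (2, 'a'), add 'caa' as idx 3
Step 4: w='' (idx 0), next='a' -> output (0, 'a'), add 'a' as idx 4
Step 5: w='a' (idx 4), next='c' -> output (4, 'c'), add 'ac' as idx 5


Encoded: [(0, 'c'), (1, 'a'), (2, 'a'), (0, 'a'), (4, 'c')]


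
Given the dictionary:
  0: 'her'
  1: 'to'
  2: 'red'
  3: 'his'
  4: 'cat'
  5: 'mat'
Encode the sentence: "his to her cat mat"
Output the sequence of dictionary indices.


Look up each word in the dictionary:
  'his' -> 3
  'to' -> 1
  'her' -> 0
  'cat' -> 4
  'mat' -> 5

Encoded: [3, 1, 0, 4, 5]


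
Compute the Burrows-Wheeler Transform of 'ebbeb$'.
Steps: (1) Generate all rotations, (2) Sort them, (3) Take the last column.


Rotations (sorted):
  0: $ebbeb -> last char: b
  1: b$ebbe -> last char: e
  2: bbeb$e -> last char: e
  3: beb$eb -> last char: b
  4: eb$ebb -> last char: b
  5: ebbeb$ -> last char: $


BWT = beebb$


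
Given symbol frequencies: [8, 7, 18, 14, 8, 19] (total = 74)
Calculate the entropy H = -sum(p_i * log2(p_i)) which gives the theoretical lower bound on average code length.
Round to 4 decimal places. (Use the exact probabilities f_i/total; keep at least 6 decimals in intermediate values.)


Per-symbol terms -p_i * log2(p_i) with p_i = f_i/74:
  p = 8/74 = 0.108108: log2(p) = -3.209453, -p*log2(p) = 0.346968
  p = 7/74 = 0.094595: log2(p) = -3.402098, -p*log2(p) = 0.321820
  p = 18/74 = 0.243243: log2(p) = -2.039528, -p*log2(p) = 0.496101
  p = 14/74 = 0.189189: log2(p) = -2.402098, -p*log2(p) = 0.454451
  p = 8/74 = 0.108108: log2(p) = -3.209453, -p*log2(p) = 0.346968
  p = 19/74 = 0.256757: log2(p) = -1.961526, -p*log2(p) = 0.503635
H = 0.346968 + 0.321820 + 0.496101 + 0.454451 + 0.346968 + 0.503635 = 2.469943

H = 2.4699 bits/symbol


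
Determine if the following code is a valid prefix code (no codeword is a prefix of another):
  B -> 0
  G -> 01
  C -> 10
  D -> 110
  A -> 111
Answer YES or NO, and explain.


Checking each pair (does one codeword prefix another?):
  B='0' vs G='01': prefix -- VIOLATION

NO -- this is NOT a valid prefix code. B (0) is a prefix of G (01).


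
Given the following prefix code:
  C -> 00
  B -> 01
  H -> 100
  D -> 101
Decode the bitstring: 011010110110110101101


Decoding step by step:
Bits 01 -> B
Bits 101 -> D
Bits 01 -> B
Bits 101 -> D
Bits 101 -> D
Bits 101 -> D
Bits 01 -> B
Bits 101 -> D


Decoded message: BDBDDDBD


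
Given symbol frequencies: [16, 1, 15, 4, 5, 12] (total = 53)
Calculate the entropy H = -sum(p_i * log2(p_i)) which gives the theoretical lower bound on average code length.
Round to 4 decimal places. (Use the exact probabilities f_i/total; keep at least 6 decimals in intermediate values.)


Per-symbol terms -p_i * log2(p_i) with p_i = f_i/53:
  p = 16/53 = 0.301887: log2(p) = -1.727920, -p*log2(p) = 0.521636
  p = 1/53 = 0.018868: log2(p) = -5.727920, -p*log2(p) = 0.108074
  p = 15/53 = 0.283019: log2(p) = -1.821030, -p*log2(p) = 0.515386
  p = 4/53 = 0.075472: log2(p) = -3.727920, -p*log2(p) = 0.281352
  p = 5/53 = 0.094340: log2(p) = -3.405992, -p*log2(p) = 0.321320
  p = 12/53 = 0.226415: log2(p) = -2.142958, -p*log2(p) = 0.485198
H = 0.521636 + 0.108074 + 0.515386 + 0.281352 + 0.321320 + 0.485198 = 2.232966

H = 2.233 bits/symbol


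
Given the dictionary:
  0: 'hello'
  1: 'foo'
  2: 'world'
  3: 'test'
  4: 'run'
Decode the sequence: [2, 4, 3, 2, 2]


Look up each index in the dictionary:
  2 -> 'world'
  4 -> 'run'
  3 -> 'test'
  2 -> 'world'
  2 -> 'world'

Decoded: "world run test world world"


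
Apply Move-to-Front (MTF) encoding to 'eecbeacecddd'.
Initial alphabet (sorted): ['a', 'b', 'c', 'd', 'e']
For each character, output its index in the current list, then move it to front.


MTF encoding:
'e': index 4 in ['a', 'b', 'c', 'd', 'e'] -> ['e', 'a', 'b', 'c', 'd']
'e': index 0 in ['e', 'a', 'b', 'c', 'd'] -> ['e', 'a', 'b', 'c', 'd']
'c': index 3 in ['e', 'a', 'b', 'c', 'd'] -> ['c', 'e', 'a', 'b', 'd']
'b': index 3 in ['c', 'e', 'a', 'b', 'd'] -> ['b', 'c', 'e', 'a', 'd']
'e': index 2 in ['b', 'c', 'e', 'a', 'd'] -> ['e', 'b', 'c', 'a', 'd']
'a': index 3 in ['e', 'b', 'c', 'a', 'd'] -> ['a', 'e', 'b', 'c', 'd']
'c': index 3 in ['a', 'e', 'b', 'c', 'd'] -> ['c', 'a', 'e', 'b', 'd']
'e': index 2 in ['c', 'a', 'e', 'b', 'd'] -> ['e', 'c', 'a', 'b', 'd']
'c': index 1 in ['e', 'c', 'a', 'b', 'd'] -> ['c', 'e', 'a', 'b', 'd']
'd': index 4 in ['c', 'e', 'a', 'b', 'd'] -> ['d', 'c', 'e', 'a', 'b']
'd': index 0 in ['d', 'c', 'e', 'a', 'b'] -> ['d', 'c', 'e', 'a', 'b']
'd': index 0 in ['d', 'c', 'e', 'a', 'b'] -> ['d', 'c', 'e', 'a', 'b']


Output: [4, 0, 3, 3, 2, 3, 3, 2, 1, 4, 0, 0]


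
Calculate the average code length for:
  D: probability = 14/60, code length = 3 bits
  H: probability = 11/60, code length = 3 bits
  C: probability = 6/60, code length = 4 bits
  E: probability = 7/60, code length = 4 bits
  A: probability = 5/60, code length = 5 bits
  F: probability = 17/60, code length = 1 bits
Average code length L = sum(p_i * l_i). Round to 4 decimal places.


Weighted contributions p_i * l_i:
  D: (14/60) * 3 = 42/60
  H: (11/60) * 3 = 33/60
  C: (6/60) * 4 = 24/60
  E: (7/60) * 4 = 28/60
  A: (5/60) * 5 = 25/60
  F: (17/60) * 1 = 17/60
Sum = (42 + 33 + 24 + 28 + 25 + 17)/60 = 169/60

L = 169/60 = 2.8167 bits/symbol


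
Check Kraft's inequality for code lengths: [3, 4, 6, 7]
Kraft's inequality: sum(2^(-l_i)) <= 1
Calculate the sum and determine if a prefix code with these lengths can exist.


Sum = 2^(-3) + 2^(-4) + 2^(-6) + 2^(-7)
    = 0.125 + 0.0625 + 0.015625 + 0.0078125
    = 27/128 = 0.2109375
Since 0.2109375 <= 1, Kraft's inequality IS satisfied.
A prefix code with these lengths CAN exist.

Kraft sum = 0.2109375. Satisfied.


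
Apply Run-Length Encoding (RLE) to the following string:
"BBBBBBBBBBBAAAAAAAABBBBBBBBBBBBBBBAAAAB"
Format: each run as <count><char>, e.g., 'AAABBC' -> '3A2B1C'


Scanning runs left to right:
  i=0: run of 'B' x 11 -> '11B'
  i=11: run of 'A' x 8 -> '8A'
  i=19: run of 'B' x 15 -> '15B'
  i=34: run of 'A' x 4 -> '4A'
  i=38: run of 'B' x 1 -> '1B'

RLE = 11B8A15B4A1B


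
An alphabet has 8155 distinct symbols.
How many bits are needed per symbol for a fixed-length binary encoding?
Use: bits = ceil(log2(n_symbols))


log2(8155) = 12.9935
Bracket: 2^12 = 4096 < 8155 <= 2^13 = 8192
So ceil(log2(8155)) = 13

bits = ceil(log2(8155)) = ceil(12.9935) = 13 bits


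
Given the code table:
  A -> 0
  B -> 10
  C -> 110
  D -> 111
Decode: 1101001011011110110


Decoding:
110 -> C
10 -> B
0 -> A
10 -> B
110 -> C
111 -> D
10 -> B
110 -> C


Result: CBABCDBC


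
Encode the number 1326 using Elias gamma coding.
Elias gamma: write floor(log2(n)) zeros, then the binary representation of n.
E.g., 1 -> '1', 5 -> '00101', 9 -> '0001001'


num_bits = floor(log2(1326)) + 1 = 11
leading_zeros = num_bits - 1 = 10
binary(1326) = 10100101110

Elias gamma(1326) = '0000000000' + '10100101110' = 000000000010100101110 (21 bits)


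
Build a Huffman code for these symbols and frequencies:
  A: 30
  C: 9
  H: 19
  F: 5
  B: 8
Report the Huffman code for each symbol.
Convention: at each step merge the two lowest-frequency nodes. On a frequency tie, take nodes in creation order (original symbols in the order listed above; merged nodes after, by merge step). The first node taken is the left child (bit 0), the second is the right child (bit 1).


Huffman tree construction:
Step 1: Merge F(5) + B(8) = 13
Step 2: Merge C(9) + (F+B)(13) = 22
Step 3: Merge H(19) + (C+(F+B))(22) = 41
Step 4: Merge A(30) + (H+(C+(F+B)))(41) = 71
Read each symbol's code off the tree from the root (left child = 0, right child = 1).

Codes:
  A: 0 (length 1)
  C: 110 (length 3)
  H: 10 (length 2)
  F: 1110 (length 4)
  B: 1111 (length 4)
Average code length: 147/71 = 2.0704 bits/symbol


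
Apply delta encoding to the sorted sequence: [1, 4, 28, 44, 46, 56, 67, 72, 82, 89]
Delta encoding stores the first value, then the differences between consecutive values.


First value: 1
Deltas:
  4 - 1 = 3
  28 - 4 = 24
  44 - 28 = 16
  46 - 44 = 2
  56 - 46 = 10
  67 - 56 = 11
  72 - 67 = 5
  82 - 72 = 10
  89 - 82 = 7


Delta encoded: [1, 3, 24, 16, 2, 10, 11, 5, 10, 7]


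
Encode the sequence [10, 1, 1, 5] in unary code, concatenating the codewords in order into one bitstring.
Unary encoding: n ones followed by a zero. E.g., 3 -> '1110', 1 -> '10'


Encode each number as n ones followed by a terminating 0:
  10 -> 11111111110 (11 bits)
  1 -> 10 (2 bits)
  1 -> 10 (2 bits)
  5 -> 111110 (6 bits)
Total length = 11 + 2 + 2 + 6 = 21 bits.

Unary([10, 1, 1, 5]) = 111111111101010111110 (21 bits)


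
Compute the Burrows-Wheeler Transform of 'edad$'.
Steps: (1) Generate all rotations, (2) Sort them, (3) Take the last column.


Rotations (sorted):
  0: $edad -> last char: d
  1: ad$ed -> last char: d
  2: d$eda -> last char: a
  3: dad$e -> last char: e
  4: edad$ -> last char: $


BWT = ddae$


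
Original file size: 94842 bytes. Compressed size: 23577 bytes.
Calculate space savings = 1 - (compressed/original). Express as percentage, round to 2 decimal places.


ratio = compressed/original = 23577/94842 = 0.248592
savings = 1 - ratio = 1 - 0.248592 = 0.751408
as a percentage: 0.751408 * 100 = 75.14%

Space savings = 1 - 23577/94842 = 75.14%


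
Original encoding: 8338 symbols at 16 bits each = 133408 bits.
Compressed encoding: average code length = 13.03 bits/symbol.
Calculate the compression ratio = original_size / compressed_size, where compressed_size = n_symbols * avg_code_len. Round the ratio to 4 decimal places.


original_size = n_symbols * orig_bits = 8338 * 16 = 133408 bits
compressed_size = n_symbols * avg_code_len = 8338 * 13.03 = 108644.14 bits
ratio = original_size / compressed_size = 133408 / 108644.14 = 1.2279

Compression ratio = 1.2279


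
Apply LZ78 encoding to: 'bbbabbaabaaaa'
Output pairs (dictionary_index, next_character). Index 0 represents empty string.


LZ78 encoding steps:
Dictionary: {0: ''}
Step 1: w='' (idx 0), next='b' -> output (0, 'b'), add 'b' as idx 1
Step 2: w='b' (idx 1), next='b' -> output (1, 'b'), add 'bb' as idx 2
Step 3: w='' (idx 0), next='a' -> output (0, 'a'), add 'a' as idx 3
Step 4: w='bb' (idx 2), next='a' -> output (2, 'a'), add 'bba' as idx 4
Step 5: w='a' (idx 3), next='b' -> output (3, 'b'), add 'ab' as idx 5
Step 6: w='a' (idx 3), next='a' -> output (3, 'a'), add 'aa' as idx 6
Step 7: w='aa' (idx 6), end of input -> output (6, '')


Encoded: [(0, 'b'), (1, 'b'), (0, 'a'), (2, 'a'), (3, 'b'), (3, 'a'), (6, '')]


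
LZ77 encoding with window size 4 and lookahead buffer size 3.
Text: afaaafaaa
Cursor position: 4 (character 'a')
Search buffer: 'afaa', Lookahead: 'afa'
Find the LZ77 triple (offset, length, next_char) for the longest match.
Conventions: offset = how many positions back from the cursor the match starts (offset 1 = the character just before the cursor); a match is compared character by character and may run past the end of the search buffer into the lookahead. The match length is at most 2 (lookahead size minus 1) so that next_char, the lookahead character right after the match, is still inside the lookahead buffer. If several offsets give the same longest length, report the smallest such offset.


Try each offset into the search buffer:
  offset=1 (pos 3, char 'a'): match length 1
  offset=2 (pos 2, char 'a'): match length 1
  offset=3 (pos 1, char 'f'): match length 0
  offset=4 (pos 0, char 'a'): match length 2
Longest match has length 2 at offset 4.
next_char = character at position 4 + 2 = 6 -> 'a'

Best match: offset=4, length=2 (matching 'af' starting at position 0)
LZ77 triple: (4, 2, 'a')


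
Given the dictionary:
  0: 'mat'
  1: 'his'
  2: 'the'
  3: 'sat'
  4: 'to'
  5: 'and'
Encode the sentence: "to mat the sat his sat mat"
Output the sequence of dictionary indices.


Look up each word in the dictionary:
  'to' -> 4
  'mat' -> 0
  'the' -> 2
  'sat' -> 3
  'his' -> 1
  'sat' -> 3
  'mat' -> 0

Encoded: [4, 0, 2, 3, 1, 3, 0]


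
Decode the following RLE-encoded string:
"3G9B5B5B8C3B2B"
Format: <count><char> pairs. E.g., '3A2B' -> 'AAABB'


Expanding each <count><char> pair:
  3G -> 'GGG'
  9B -> 'BBBBBBBBB'
  5B -> 'BBBBB'
  5B -> 'BBBBB'
  8C -> 'CCCCCCCC'
  3B -> 'BBB'
  2B -> 'BB'

Decoded = GGGBBBBBBBBBBBBBBBBBBBCCCCCCCCBBBBB


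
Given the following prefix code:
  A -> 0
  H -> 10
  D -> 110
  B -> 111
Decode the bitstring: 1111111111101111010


Decoding step by step:
Bits 111 -> B
Bits 111 -> B
Bits 111 -> B
Bits 110 -> D
Bits 111 -> B
Bits 10 -> H
Bits 10 -> H


Decoded message: BBBDBHH


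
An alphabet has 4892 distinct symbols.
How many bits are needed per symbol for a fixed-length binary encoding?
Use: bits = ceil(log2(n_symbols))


log2(4892) = 12.2562
Bracket: 2^12 = 4096 < 4892 <= 2^13 = 8192
So ceil(log2(4892)) = 13

bits = ceil(log2(4892)) = ceil(12.2562) = 13 bits


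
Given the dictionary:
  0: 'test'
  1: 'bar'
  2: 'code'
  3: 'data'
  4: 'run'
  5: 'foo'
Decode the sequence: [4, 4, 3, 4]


Look up each index in the dictionary:
  4 -> 'run'
  4 -> 'run'
  3 -> 'data'
  4 -> 'run'

Decoded: "run run data run"
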